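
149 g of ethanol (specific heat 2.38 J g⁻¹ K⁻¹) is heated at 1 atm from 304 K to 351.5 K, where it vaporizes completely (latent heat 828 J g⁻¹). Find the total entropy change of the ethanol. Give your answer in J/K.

ΔS = 402 J/K

Warming step: ΔS₁ = m c ln(T_tr/T_i) = 149 × 2.38 × ln(351.5/304) = 51.48 J/K.
Phase change: ΔS₂ = +mL/T_tr = 149 × 828 / 351.5 = 351 J/K.
ΔS_total = (51.48) + (351) = 402 J/K.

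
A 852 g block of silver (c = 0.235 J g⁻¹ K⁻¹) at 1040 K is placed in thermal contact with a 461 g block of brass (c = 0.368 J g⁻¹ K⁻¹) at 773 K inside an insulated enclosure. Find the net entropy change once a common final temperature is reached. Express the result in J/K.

Energy balance: T_f = (m₁c₁T₁ + m₂c₂T₂)/(m₁c₁ + m₂c₂) = 917.53 K.
ΔS₁ = m₁c₁ ln(T_f/T₁) = 200.22 × ln(917.53/1040) = -25.085 J/K.
ΔS₂ = m₂c₂ ln(T_f/T₂) = 169.648 × ln(917.53/773) = 29.08 J/K.
ΔS_total = -25.085 + 29.08 = 3.99 J/K.

ΔS_total = 3.99 J/K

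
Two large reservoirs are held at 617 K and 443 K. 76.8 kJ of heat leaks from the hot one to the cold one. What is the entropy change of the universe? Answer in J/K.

ΔS_hot = −Q/T_H = −76800/617 = -124.5 J/K and ΔS_cold = +Q/T_C = 76800/443 = 173.4 J/K.
ΔS_total = -124.5 + 173.4 = 48.9 J/K, positive as the second law requires.

ΔS_total = 48.9 J/K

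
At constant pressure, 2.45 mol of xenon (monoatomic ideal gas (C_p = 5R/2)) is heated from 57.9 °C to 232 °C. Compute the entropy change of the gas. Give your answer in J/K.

ΔS = 21.5 J/K

In kelvin: T₁ = 331.05 K, T₂ = 505.15 K. At constant pressure, ΔS = nC_p ln(T₂/T₁) with C_p = 5R/2 = 20.79 J mol⁻¹ K⁻¹.
ΔS = 2.45 × 20.79 × ln(505.15/331.05) = 21.5 J/K.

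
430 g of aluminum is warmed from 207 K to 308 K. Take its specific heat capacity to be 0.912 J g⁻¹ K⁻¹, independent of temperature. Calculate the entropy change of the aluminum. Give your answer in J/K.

ΔS = 156 J/K

ΔS = ∫dQ_rev/T = m c ln(T₂/T₁) = 430 × 0.912 × ln(308/207) = 156 J/K.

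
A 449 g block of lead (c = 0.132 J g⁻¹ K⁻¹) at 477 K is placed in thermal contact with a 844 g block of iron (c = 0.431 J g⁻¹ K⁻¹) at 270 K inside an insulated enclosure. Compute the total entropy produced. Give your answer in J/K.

Energy balance: T_f = (m₁c₁T₁ + m₂c₂T₂)/(m₁c₁ + m₂c₂) = 299 K.
ΔS₁ = m₁c₁ ln(T_f/T₁) = 59.268 × ln(299/477) = -27.68 J/K.
ΔS₂ = m₂c₂ ln(T_f/T₂) = 363.764 × ln(299/270) = 37.11 J/K.
ΔS_total = -27.68 + 37.11 = 9.43 J/K.

ΔS_total = 9.43 J/K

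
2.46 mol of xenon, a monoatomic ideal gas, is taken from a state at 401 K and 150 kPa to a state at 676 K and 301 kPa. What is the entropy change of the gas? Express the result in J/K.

ΔS = nC_p ln(T₂/T₁) − nR ln(P₂/P₁), with C_p = 5R/2 = 20.79 J mol⁻¹ K⁻¹ for a monoatomic ideal gas.
ΔS = 2.46 × [20.79 × ln(676/401) − 8.314 × ln(301/150)] = 12.5 J/K.

ΔS = 12.5 J/K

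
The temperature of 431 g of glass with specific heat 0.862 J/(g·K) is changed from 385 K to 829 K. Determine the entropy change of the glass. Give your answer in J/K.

ΔS = 285 J/K

ΔS = ∫dQ_rev/T = m c ln(T₂/T₁) = 431 × 0.862 × ln(829/385) = 285 J/K.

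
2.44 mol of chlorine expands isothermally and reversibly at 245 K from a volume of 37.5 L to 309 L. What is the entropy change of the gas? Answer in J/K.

For an isothermal ideal gas ΔS_gas = nR ln(V₂/V₁) = 2.44 × 8.314 × ln(309/37.5) = 42.8 J/K.

ΔS_gas = 42.8 J/K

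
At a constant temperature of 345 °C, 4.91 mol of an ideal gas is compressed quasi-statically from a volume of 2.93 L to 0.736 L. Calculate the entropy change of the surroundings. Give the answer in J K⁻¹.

For an isothermal ideal gas ΔS_gas = nR ln(V₂/V₁) = 4.91 × 8.314 × ln(0.736/2.93) = -56.4 J/K.
The process is reversible, so ΔS_surr = −ΔS_gas = 56.4 J/K and ΔS_universe = 0.

ΔS_surr = 56.4 J/K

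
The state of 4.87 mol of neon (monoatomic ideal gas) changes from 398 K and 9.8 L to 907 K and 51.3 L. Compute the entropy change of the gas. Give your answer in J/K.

Entropy is a state function: ΔS = nC_V ln(T₂/T₁) + nR ln(V₂/V₁), with C_V = 3R/2 = 12.47 J mol⁻¹ K⁻¹ for a monoatomic ideal gas.
ΔS = 4.87 × [12.47 × ln(907/398) + 8.314 × ln(51.3/9.8)] = 117 J/K.

ΔS = 117 J/K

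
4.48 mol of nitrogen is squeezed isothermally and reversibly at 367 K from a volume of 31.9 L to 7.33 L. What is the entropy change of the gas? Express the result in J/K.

ΔS_gas = -54.8 J/K

For an isothermal ideal gas ΔS_gas = nR ln(V₂/V₁) = 4.48 × 8.314 × ln(7.33/31.9) = -54.8 J/K.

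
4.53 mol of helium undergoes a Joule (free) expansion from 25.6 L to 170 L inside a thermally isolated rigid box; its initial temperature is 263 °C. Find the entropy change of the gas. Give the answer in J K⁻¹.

No heat is exchanged and no work is done, so the ideal-gas temperature stays constant.
Entropy is a state function; using a reversible isothermal path, ΔS_gas = nR ln(V₂/V₁) = 4.53 × 8.314 × ln(170/25.6) = 71.3 J/K.

ΔS_gas = 71.3 J/K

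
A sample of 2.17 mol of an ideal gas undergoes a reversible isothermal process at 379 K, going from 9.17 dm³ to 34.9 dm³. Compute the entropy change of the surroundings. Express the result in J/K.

For an isothermal ideal gas ΔS_gas = nR ln(V₂/V₁) = 2.17 × 8.314 × ln(34.9/9.17) = 24.1 J/K.
The process is reversible, so ΔS_surr = −ΔS_gas = -24.1 J/K and ΔS_universe = 0.

ΔS_surr = -24.1 J/K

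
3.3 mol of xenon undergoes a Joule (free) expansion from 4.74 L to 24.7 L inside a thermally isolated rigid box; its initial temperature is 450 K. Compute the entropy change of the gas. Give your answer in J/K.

ΔS_gas = 45.3 J/K

No heat is exchanged and no work is done, so the ideal-gas temperature stays constant.
Entropy is a state function; using a reversible isothermal path, ΔS_gas = nR ln(V₂/V₁) = 3.3 × 8.314 × ln(24.7/4.74) = 45.3 J/K.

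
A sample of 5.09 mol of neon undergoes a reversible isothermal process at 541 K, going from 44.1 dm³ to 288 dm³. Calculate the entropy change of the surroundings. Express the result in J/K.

For an isothermal ideal gas ΔS_gas = nR ln(V₂/V₁) = 5.09 × 8.314 × ln(288/44.1) = 79.4 J/K.
The process is reversible, so ΔS_surr = −ΔS_gas = -79.4 J/K and ΔS_universe = 0.

ΔS_surr = -79.4 J/K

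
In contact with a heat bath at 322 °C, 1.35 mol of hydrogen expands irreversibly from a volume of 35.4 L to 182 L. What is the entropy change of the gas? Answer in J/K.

ΔS_gas = 18.4 J/K

Entropy is a state function, so ΔS_gas depends only on the end states.
For an isothermal ideal gas ΔS_gas = nR ln(V₂/V₁) = 1.35 × 8.314 × ln(182/35.4) = 18.4 J/K.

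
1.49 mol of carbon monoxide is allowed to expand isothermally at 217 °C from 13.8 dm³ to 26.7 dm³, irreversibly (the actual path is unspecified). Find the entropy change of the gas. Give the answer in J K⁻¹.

Entropy is a state function, so ΔS_gas depends only on the end states.
For an isothermal ideal gas ΔS_gas = nR ln(V₂/V₁) = 1.49 × 8.314 × ln(26.7/13.8) = 8.18 J/K.

ΔS_gas = 8.18 J/K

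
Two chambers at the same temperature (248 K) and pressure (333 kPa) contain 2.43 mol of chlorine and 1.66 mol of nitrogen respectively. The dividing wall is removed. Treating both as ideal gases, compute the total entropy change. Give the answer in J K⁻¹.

Mole fractions: x_A = 2.43/4.09 = 0.594, x_B = 0.406.
ΔS_mix = −R(n_A ln x_A + n_B ln x_B) = −8.314 × (2.43 ln 0.594 + 1.66 ln 0.406) = 23 J/K.

ΔS_mix = 23 J/K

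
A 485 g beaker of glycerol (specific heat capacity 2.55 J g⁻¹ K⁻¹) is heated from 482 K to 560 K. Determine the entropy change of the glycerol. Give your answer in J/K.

ΔS = ∫dQ_rev/T = m c ln(T₂/T₁) = 485 × 2.55 × ln(560/482) = 186 J/K.

ΔS = 186 J/K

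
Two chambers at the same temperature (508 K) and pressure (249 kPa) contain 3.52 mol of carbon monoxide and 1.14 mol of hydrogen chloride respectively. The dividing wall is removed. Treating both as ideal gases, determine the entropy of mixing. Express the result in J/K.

ΔS_mix = 21.6 J/K

Mole fractions: x_A = 3.52/4.66 = 0.755, x_B = 0.245.
ΔS_mix = −R(n_A ln x_A + n_B ln x_B) = −8.314 × (3.52 ln 0.755 + 1.14 ln 0.245) = 21.6 J/K.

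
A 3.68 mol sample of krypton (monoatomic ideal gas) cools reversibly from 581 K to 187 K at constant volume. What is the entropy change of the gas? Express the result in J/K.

At constant volume, ΔS = nC_V ln(T₂/T₁) with C_V = 3R/2 = 12.47 J mol⁻¹ K⁻¹.
ΔS = 3.68 × 12.47 × ln(187/581) = -52 J/K.

ΔS = -52 J/K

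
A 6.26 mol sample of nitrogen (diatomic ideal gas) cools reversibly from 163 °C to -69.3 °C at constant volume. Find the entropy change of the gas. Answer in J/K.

ΔS = -99 J/K

In kelvin: T₁ = 436.15 K, T₂ = 203.85 K. At constant volume, ΔS = nC_V ln(T₂/T₁) with C_V = 5R/2 = 20.79 J mol⁻¹ K⁻¹.
ΔS = 6.26 × 20.79 × ln(203.85/436.15) = -99 J/K.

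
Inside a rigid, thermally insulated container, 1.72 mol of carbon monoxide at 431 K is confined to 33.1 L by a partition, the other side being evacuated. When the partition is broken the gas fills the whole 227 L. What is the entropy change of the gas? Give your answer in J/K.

No heat is exchanged and no work is done, so the ideal-gas temperature stays constant.
Entropy is a state function; using a reversible isothermal path, ΔS_gas = nR ln(V₂/V₁) = 1.72 × 8.314 × ln(227/33.1) = 27.5 J/K.

ΔS_gas = 27.5 J/K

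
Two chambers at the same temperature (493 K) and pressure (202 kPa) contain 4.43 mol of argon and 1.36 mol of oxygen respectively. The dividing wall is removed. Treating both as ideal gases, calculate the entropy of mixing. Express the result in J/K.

Mole fractions: x_A = 4.43/5.79 = 0.765, x_B = 0.235.
ΔS_mix = −R(n_A ln x_A + n_B ln x_B) = −8.314 × (4.43 ln 0.765 + 1.36 ln 0.235) = 26.2 J/K.

ΔS_mix = 26.2 J/K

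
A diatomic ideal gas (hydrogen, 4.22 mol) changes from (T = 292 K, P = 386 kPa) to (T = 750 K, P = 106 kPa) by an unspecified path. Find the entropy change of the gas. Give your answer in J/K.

ΔS = nC_p ln(T₂/T₁) − nR ln(P₂/P₁), with C_p = 7R/2 = 29.1 J mol⁻¹ K⁻¹ for a diatomic ideal gas.
ΔS = 4.22 × [29.1 × ln(750/292) − 8.314 × ln(106/386)] = 161 J/K.

ΔS = 161 J/K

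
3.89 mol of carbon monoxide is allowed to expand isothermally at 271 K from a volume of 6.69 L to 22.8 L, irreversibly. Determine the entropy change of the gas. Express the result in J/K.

ΔS_gas = 39.7 J/K

Entropy is a state function, so ΔS_gas depends only on the end states.
For an isothermal ideal gas ΔS_gas = nR ln(V₂/V₁) = 3.89 × 8.314 × ln(22.8/6.69) = 39.7 J/K.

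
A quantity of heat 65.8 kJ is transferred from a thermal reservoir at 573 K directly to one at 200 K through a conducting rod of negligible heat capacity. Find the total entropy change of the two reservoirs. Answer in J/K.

ΔS_total = 214 J/K

ΔS_hot = −Q/T_H = −65800/573 = -114.8 J/K and ΔS_cold = +Q/T_C = 65800/200 = 329 J/K.
ΔS_total = -114.8 + 329 = 214 J/K, positive as the second law requires.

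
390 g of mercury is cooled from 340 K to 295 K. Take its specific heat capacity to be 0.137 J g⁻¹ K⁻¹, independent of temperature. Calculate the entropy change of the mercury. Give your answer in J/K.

ΔS = ∫dQ_rev/T = m c ln(T₂/T₁) = 390 × 0.137 × ln(295/340) = -7.59 J/K.

ΔS = -7.59 J/K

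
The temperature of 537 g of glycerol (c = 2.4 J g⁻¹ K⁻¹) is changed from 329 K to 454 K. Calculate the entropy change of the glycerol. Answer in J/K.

ΔS = 415 J/K

ΔS = ∫dQ_rev/T = m c ln(T₂/T₁) = 537 × 2.4 × ln(454/329) = 415 J/K.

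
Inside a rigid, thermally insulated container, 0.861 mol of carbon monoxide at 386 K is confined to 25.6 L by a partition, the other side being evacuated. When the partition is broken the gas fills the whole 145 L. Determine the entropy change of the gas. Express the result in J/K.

ΔS_gas = 12.4 J/K

No heat is exchanged and no work is done, so the ideal-gas temperature stays constant.
Entropy is a state function; using a reversible isothermal path, ΔS_gas = nR ln(V₂/V₁) = 0.861 × 8.314 × ln(145/25.6) = 12.4 J/K.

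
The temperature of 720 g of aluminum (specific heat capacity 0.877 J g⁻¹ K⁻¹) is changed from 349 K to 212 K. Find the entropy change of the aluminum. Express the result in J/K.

ΔS = -315 J/K

ΔS = ∫dQ_rev/T = m c ln(T₂/T₁) = 720 × 0.877 × ln(212/349) = -315 J/K.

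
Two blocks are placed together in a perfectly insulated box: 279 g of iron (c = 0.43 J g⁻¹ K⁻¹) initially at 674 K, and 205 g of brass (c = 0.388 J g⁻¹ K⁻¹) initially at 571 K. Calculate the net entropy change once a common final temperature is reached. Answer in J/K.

Energy balance: T_f = (m₁c₁T₁ + m₂c₂T₂)/(m₁c₁ + m₂c₂) = 632.94 K.
ΔS₁ = m₁c₁ ln(T_f/T₁) = 119.97 × ln(632.94/674) = -7.541 J/K.
ΔS₂ = m₂c₂ ln(T_f/T₂) = 79.54 × ln(632.94/571) = 8.191 J/K.
ΔS_total = -7.541 + 8.191 = 0.65 J/K.

ΔS_total = 0.65 J/K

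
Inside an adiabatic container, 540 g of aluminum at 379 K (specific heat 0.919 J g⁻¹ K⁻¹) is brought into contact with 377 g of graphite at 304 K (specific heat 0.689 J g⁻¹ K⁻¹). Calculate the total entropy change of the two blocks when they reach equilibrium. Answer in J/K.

Energy balance: T_f = (m₁c₁T₁ + m₂c₂T₂)/(m₁c₁ + m₂c₂) = 353.23 K.
ΔS₁ = m₁c₁ ln(T_f/T₁) = 496.26 × ln(353.23/379) = -34.9432 J/K.
ΔS₂ = m₂c₂ ln(T_f/T₂) = 259.753 × ln(353.23/304) = 38.9877 J/K.
ΔS_total = -34.9432 + 38.9877 = 4.04 J/K.

ΔS_total = 4.04 J/K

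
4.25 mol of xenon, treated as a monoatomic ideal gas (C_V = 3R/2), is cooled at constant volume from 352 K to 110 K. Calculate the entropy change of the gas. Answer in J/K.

At constant volume, ΔS = nC_V ln(T₂/T₁) with C_V = 3R/2 = 12.47 J mol⁻¹ K⁻¹.
ΔS = 4.25 × 12.47 × ln(110/352) = -61.6 J/K.

ΔS = -61.6 J/K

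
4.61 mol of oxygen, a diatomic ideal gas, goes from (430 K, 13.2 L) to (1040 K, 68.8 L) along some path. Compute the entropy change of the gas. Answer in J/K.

Entropy is a state function: ΔS = nC_V ln(T₂/T₁) + nR ln(V₂/V₁), with C_V = 5R/2 = 20.79 J mol⁻¹ K⁻¹ for a diatomic ideal gas.
ΔS = 4.61 × [20.79 × ln(1040/430) + 8.314 × ln(68.8/13.2)] = 148 J/K.

ΔS = 148 J/K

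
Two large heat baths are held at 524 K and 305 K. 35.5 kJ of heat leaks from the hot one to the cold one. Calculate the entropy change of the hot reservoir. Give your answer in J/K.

ΔS_hot = -67.7 J/K

The hot reservoir loses heat Q, so ΔS_hot = −Q/T_H = −35500/524 = -67.7 J/K.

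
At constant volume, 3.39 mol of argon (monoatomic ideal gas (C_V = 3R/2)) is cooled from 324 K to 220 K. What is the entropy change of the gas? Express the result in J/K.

At constant volume, ΔS = nC_V ln(T₂/T₁) with C_V = 3R/2 = 12.47 J mol⁻¹ K⁻¹.
ΔS = 3.39 × 12.47 × ln(220/324) = -16.4 J/K.

ΔS = -16.4 J/K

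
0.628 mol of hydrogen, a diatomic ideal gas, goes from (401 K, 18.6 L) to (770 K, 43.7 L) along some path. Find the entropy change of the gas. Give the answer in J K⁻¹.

ΔS = 13 J/K

Entropy is a state function: ΔS = nC_V ln(T₂/T₁) + nR ln(V₂/V₁), with C_V = 5R/2 = 20.79 J mol⁻¹ K⁻¹ for a diatomic ideal gas.
ΔS = 0.628 × [20.79 × ln(770/401) + 8.314 × ln(43.7/18.6)] = 13 J/K.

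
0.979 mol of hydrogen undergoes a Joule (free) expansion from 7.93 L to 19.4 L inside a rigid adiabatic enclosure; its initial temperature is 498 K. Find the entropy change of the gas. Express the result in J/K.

ΔS_gas = 7.28 J/K

For an ideal gas in free expansion Q = 0 and W = 0, so T is unchanged.
Entropy is a state function; using a reversible isothermal path, ΔS_gas = nR ln(V₂/V₁) = 0.979 × 8.314 × ln(19.4/7.93) = 7.28 J/K.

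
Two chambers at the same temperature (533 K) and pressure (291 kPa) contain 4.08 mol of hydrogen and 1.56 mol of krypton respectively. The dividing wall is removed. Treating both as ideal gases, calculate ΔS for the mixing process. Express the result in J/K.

Mole fractions: x_A = 4.08/5.64 = 0.723, x_B = 0.277.
ΔS_mix = −R(n_A ln x_A + n_B ln x_B) = −8.314 × (4.08 ln 0.723 + 1.56 ln 0.277) = 27.7 J/K.

ΔS_mix = 27.7 J/K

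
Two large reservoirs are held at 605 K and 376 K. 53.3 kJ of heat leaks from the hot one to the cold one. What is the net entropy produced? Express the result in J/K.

ΔS_total = 53.7 J/K

ΔS_hot = −Q/T_H = −53300/605 = -88.1 J/K and ΔS_cold = +Q/T_C = 53300/376 = 141.8 J/K.
ΔS_total = -88.1 + 141.8 = 53.7 J/K, positive as the second law requires.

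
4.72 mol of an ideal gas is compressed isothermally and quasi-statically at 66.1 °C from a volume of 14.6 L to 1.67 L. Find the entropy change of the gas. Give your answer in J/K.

For an isothermal ideal gas ΔS_gas = nR ln(V₂/V₁) = 4.72 × 8.314 × ln(1.67/14.6) = -85.1 J/K.

ΔS_gas = -85.1 J/K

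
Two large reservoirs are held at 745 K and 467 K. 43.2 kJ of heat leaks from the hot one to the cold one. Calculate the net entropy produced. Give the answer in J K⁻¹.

ΔS_total = 34.5 J/K

ΔS_hot = −Q/T_H = −43200/745 = -57.99 J/K and ΔS_cold = +Q/T_C = 43200/467 = 92.51 J/K.
ΔS_total = -57.99 + 92.51 = 34.5 J/K, positive as the second law requires.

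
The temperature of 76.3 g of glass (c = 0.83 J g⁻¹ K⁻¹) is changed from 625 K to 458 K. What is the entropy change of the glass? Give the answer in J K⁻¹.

ΔS = -19.7 J/K

ΔS = ∫dQ_rev/T = m c ln(T₂/T₁) = 76.3 × 0.83 × ln(458/625) = -19.7 J/K.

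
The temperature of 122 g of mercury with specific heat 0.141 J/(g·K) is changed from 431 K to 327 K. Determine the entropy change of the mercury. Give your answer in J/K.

ΔS = ∫dQ_rev/T = m c ln(T₂/T₁) = 122 × 0.141 × ln(327/431) = -4.75 J/K.

ΔS = -4.75 J/K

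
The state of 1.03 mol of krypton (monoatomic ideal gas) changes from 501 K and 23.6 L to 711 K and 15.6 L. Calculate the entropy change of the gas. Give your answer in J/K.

Entropy is a state function: ΔS = nC_V ln(T₂/T₁) + nR ln(V₂/V₁), with C_V = 3R/2 = 12.47 J mol⁻¹ K⁻¹ for a monoatomic ideal gas.
ΔS = 1.03 × [12.47 × ln(711/501) + 8.314 × ln(15.6/23.6)] = 0.952 J/K.

ΔS = 0.952 J/K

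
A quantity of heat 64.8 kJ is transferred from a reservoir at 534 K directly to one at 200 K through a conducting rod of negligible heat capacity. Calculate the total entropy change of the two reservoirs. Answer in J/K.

ΔS_hot = −Q/T_H = −64800/534 = -121.3 J/K and ΔS_cold = +Q/T_C = 64800/200 = 324 J/K.
ΔS_total = -121.3 + 324 = 203 J/K, positive as the second law requires.

ΔS_total = 203 J/K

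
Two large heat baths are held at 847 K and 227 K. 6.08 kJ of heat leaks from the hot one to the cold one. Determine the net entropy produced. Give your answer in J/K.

ΔS_total = 19.6 J/K

ΔS_hot = −Q/T_H = −6080/847 = -7.178 J/K and ΔS_cold = +Q/T_C = 6080/227 = 26.78 J/K.
ΔS_total = -7.178 + 26.78 = 19.6 J/K, positive as the second law requires.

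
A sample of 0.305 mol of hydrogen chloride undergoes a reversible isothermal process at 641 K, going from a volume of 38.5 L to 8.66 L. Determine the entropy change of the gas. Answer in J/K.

ΔS_gas = -3.78 J/K

For an isothermal ideal gas ΔS_gas = nR ln(V₂/V₁) = 0.305 × 8.314 × ln(8.66/38.5) = -3.78 J/K.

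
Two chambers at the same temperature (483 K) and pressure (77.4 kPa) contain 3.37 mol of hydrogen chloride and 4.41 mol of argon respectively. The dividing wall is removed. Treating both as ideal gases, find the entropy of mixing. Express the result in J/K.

Mole fractions: x_A = 3.37/7.78 = 0.433, x_B = 0.567.
ΔS_mix = −R(n_A ln x_A + n_B ln x_B) = −8.314 × (3.37 ln 0.433 + 4.41 ln 0.567) = 44.3 J/K.

ΔS_mix = 44.3 J/K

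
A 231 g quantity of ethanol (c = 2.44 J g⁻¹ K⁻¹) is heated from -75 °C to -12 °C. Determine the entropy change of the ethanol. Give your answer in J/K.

ΔS = 156 J/K

In kelvin: T₁ = 198.15 K, T₂ = 261.15 K. ΔS = ∫dQ_rev/T = m c ln(T₂/T₁) = 231 × 2.44 × ln(261.15/198.15) = 156 J/K.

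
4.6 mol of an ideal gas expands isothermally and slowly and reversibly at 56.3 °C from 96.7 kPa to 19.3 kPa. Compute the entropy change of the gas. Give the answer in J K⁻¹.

ΔS_gas = 61.6 J/K

For an isothermal ideal gas ΔS_gas = nR ln(P₁/P₂) = 4.6 × 8.314 × ln(96.7/19.3) = 61.6 J/K.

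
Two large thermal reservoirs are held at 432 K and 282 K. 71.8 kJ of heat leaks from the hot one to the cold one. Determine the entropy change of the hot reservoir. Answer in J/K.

The hot reservoir loses heat Q, so ΔS_hot = −Q/T_H = −71800/432 = -166 J/K.

ΔS_hot = -166 J/K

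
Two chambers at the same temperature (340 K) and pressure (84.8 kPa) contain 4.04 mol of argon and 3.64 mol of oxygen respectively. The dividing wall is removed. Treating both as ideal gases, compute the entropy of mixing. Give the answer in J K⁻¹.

ΔS_mix = 44.2 J/K

Mole fractions: x_A = 4.04/7.68 = 0.526, x_B = 0.474.
ΔS_mix = −R(n_A ln x_A + n_B ln x_B) = −8.314 × (4.04 ln 0.526 + 3.64 ln 0.474) = 44.2 J/K.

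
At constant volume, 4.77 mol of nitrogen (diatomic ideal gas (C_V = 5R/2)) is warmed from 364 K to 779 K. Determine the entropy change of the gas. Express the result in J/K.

At constant volume, ΔS = nC_V ln(T₂/T₁) with C_V = 5R/2 = 20.79 J mol⁻¹ K⁻¹.
ΔS = 4.77 × 20.79 × ln(779/364) = 75.4 J/K.

ΔS = 75.4 J/K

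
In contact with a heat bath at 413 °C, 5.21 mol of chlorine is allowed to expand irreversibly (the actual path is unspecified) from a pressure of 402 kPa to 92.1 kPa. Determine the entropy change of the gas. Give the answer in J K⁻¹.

Entropy is a state function, so ΔS_gas depends only on the end states.
For an isothermal ideal gas ΔS_gas = nR ln(P₁/P₂) = 5.21 × 8.314 × ln(402/92.1) = 63.8 J/K.

ΔS_gas = 63.8 J/K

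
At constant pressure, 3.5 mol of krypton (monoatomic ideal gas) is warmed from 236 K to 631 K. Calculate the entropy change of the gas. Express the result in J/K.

ΔS = 71.5 J/K

At constant pressure, ΔS = nC_p ln(T₂/T₁) with C_p = 5R/2 = 20.79 J mol⁻¹ K⁻¹.
ΔS = 3.5 × 20.79 × ln(631/236) = 71.5 J/K.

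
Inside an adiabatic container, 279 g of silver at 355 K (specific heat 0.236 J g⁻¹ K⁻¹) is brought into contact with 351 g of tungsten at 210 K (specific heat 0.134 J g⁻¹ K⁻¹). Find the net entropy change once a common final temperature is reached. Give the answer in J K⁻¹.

ΔS_total = 3.63 J/K

Energy balance: T_f = (m₁c₁T₁ + m₂c₂T₂)/(m₁c₁ + m₂c₂) = 294.58 K.
ΔS₁ = m₁c₁ ln(T_f/T₁) = 65.844 × ln(294.58/355) = -12.284 J/K.
ΔS₂ = m₂c₂ ln(T_f/T₂) = 47.034 × ln(294.58/210) = 15.919 J/K.
ΔS_total = -12.284 + 15.919 = 3.63 J/K.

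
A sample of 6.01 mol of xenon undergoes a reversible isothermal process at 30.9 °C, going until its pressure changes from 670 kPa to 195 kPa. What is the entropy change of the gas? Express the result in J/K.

ΔS_gas = 61.7 J/K

For an isothermal ideal gas ΔS_gas = nR ln(P₁/P₂) = 6.01 × 8.314 × ln(670/195) = 61.7 J/K.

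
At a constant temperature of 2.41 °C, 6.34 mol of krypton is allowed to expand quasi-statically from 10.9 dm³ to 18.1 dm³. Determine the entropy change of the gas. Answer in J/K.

For an isothermal ideal gas ΔS_gas = nR ln(V₂/V₁) = 6.34 × 8.314 × ln(18.1/10.9) = 26.7 J/K.

ΔS_gas = 26.7 J/K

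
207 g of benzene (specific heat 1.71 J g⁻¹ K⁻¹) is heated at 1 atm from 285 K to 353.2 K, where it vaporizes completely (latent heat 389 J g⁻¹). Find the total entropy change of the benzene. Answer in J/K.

Warming step: ΔS₁ = m c ln(T_tr/T_i) = 207 × 1.71 × ln(353.2/285) = 75.94 J/K.
Phase change: ΔS₂ = +mL/T_tr = 207 × 389 / 353.2 = 228 J/K.
ΔS_total = (75.94) + (228) = 304 J/K.

ΔS = 304 J/K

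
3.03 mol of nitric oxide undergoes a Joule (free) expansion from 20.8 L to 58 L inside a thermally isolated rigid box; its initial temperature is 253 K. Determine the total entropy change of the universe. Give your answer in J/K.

ΔS_universe = 25.8 J/K

For an ideal gas in free expansion Q = 0 and W = 0, so T is unchanged.
Entropy is a state function; using a reversible isothermal path, ΔS_gas = nR ln(V₂/V₁) = 3.03 × 8.314 × ln(58/20.8) = 25.8 J/K.
The insulated surroundings exchange no heat, so ΔS_surr = 0 and ΔS_universe = ΔS_gas.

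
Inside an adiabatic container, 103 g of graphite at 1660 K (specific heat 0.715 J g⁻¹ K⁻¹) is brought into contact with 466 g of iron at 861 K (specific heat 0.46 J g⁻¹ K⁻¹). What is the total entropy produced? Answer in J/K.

ΔS_total = 13 J/K

Energy balance: T_f = (m₁c₁T₁ + m₂c₂T₂)/(m₁c₁ + m₂c₂) = 1065.3 K.
ΔS₁ = m₁c₁ ln(T_f/T₁) = 73.645 × ln(1065.3/1660) = -32.67 J/K.
ΔS₂ = m₂c₂ ln(T_f/T₂) = 214.36 × ln(1065.3/861) = 45.64 J/K.
ΔS_total = -32.67 + 45.64 = 13 J/K.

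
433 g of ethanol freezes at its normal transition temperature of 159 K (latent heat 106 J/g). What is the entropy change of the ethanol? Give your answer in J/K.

Heat released by the substance: Q = −mL = −433 × 106 = −45898 J.
At constant T, ΔS = Q_rev/T = −45898 / 159 = -289 J/K.

ΔS = -289 J/K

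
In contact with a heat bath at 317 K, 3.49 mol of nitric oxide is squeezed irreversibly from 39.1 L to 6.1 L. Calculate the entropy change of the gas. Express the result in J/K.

ΔS_gas = -53.9 J/K

Entropy is a state function, so ΔS_gas depends only on the end states.
For an isothermal ideal gas ΔS_gas = nR ln(V₂/V₁) = 3.49 × 8.314 × ln(6.1/39.1) = -53.9 J/K.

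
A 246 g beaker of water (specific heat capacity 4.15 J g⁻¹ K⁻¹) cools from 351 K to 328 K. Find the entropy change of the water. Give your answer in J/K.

ΔS = -69.2 J/K

ΔS = ∫dQ_rev/T = m c ln(T₂/T₁) = 246 × 4.15 × ln(328/351) = -69.2 J/K.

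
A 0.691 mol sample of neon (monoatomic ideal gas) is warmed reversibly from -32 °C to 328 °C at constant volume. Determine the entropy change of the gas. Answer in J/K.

In kelvin: T₁ = 241.15 K, T₂ = 601.15 K. At constant volume, ΔS = nC_V ln(T₂/T₁) with C_V = 3R/2 = 12.47 J mol⁻¹ K⁻¹.
ΔS = 0.691 × 12.47 × ln(601.15/241.15) = 7.87 J/K.

ΔS = 7.87 J/K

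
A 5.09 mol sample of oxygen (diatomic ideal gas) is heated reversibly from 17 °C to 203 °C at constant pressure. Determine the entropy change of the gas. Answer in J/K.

In kelvin: T₁ = 290.15 K, T₂ = 476.15 K. At constant pressure, ΔS = nC_p ln(T₂/T₁) with C_p = 7R/2 = 29.1 J mol⁻¹ K⁻¹.
ΔS = 5.09 × 29.1 × ln(476.15/290.15) = 73.4 J/K.

ΔS = 73.4 J/K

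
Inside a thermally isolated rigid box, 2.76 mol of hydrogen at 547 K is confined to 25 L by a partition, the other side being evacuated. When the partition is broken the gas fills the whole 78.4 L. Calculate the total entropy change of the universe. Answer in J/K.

ΔS_universe = 26.2 J/K

For an ideal gas in free expansion Q = 0 and W = 0, so T is unchanged.
Entropy is a state function; using a reversible isothermal path, ΔS_gas = nR ln(V₂/V₁) = 2.76 × 8.314 × ln(78.4/25) = 26.2 J/K.
The insulated surroundings exchange no heat, so ΔS_surr = 0 and ΔS_universe = ΔS_gas.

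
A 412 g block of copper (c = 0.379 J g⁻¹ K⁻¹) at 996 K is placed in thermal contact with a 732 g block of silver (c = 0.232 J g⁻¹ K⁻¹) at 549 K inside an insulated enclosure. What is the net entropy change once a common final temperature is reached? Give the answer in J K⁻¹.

ΔS_total = 14.3 J/K

Energy balance: T_f = (m₁c₁T₁ + m₂c₂T₂)/(m₁c₁ + m₂c₂) = 763.12 K.
ΔS₁ = m₁c₁ ln(T_f/T₁) = 156.148 × ln(763.12/996) = -41.59 J/K.
ΔS₂ = m₂c₂ ln(T_f/T₂) = 169.824 × ln(763.12/549) = 55.93 J/K.
ΔS_total = -41.59 + 55.93 = 14.3 J/K.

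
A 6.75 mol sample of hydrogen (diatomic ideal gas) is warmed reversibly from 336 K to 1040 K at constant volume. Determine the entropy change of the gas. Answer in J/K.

ΔS = 159 J/K

At constant volume, ΔS = nC_V ln(T₂/T₁) with C_V = 5R/2 = 20.79 J mol⁻¹ K⁻¹.
ΔS = 6.75 × 20.79 × ln(1040/336) = 159 J/K.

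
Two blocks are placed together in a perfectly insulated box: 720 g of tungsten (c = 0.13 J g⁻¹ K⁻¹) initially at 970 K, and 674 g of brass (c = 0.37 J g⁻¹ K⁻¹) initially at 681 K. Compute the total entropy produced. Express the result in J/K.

Energy balance: T_f = (m₁c₁T₁ + m₂c₂T₂)/(m₁c₁ + m₂c₂) = 759.87 K.
ΔS₁ = m₁c₁ ln(T_f/T₁) = 93.6 × ln(759.87/970) = -22.85 J/K.
ΔS₂ = m₂c₂ ln(T_f/T₂) = 249.38 × ln(759.87/681) = 27.33 J/K.
ΔS_total = -22.85 + 27.33 = 4.48 J/K.

ΔS_total = 4.48 J/K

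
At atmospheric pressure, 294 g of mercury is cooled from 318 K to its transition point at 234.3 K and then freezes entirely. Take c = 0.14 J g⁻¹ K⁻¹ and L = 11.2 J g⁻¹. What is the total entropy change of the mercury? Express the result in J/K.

ΔS = -26.6 J/K

Cooling step: ΔS₁ = m c ln(T_tr/T_i) = 294 × 0.14 × ln(234.3/318) = -12.57 J/K.
Phase change: ΔS₂ = −mL/T_tr = −294 × 11.2 / 234.3 = -14.05 J/K.
ΔS_total = (-12.57) + (-14.05) = -26.6 J/K.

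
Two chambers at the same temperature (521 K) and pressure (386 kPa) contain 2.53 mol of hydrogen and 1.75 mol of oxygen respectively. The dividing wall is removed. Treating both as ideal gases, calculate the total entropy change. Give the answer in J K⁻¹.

ΔS_mix = 24.1 J/K

Mole fractions: x_A = 2.53/4.28 = 0.591, x_B = 0.409.
ΔS_mix = −R(n_A ln x_A + n_B ln x_B) = −8.314 × (2.53 ln 0.591 + 1.75 ln 0.409) = 24.1 J/K.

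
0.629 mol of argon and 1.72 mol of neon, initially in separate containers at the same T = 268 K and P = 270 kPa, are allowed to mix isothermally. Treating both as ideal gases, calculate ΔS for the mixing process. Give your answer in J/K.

ΔS_mix = 11.3 J/K

Mole fractions: x_A = 0.629/2.35 = 0.268, x_B = 0.732.
ΔS_mix = −R(n_A ln x_A + n_B ln x_B) = −8.314 × (0.629 ln 0.268 + 1.72 ln 0.732) = 11.3 J/K.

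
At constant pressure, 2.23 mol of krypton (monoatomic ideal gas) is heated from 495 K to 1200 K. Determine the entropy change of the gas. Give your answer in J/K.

At constant pressure, ΔS = nC_p ln(T₂/T₁) with C_p = 5R/2 = 20.79 J mol⁻¹ K⁻¹.
ΔS = 2.23 × 20.79 × ln(1200/495) = 41 J/K.

ΔS = 41 J/K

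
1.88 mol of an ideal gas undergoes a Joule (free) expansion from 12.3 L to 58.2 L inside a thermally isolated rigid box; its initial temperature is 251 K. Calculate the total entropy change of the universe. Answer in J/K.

For an ideal gas in free expansion Q = 0 and W = 0, so T is unchanged.
Entropy is a state function; using a reversible isothermal path, ΔS_gas = nR ln(V₂/V₁) = 1.88 × 8.314 × ln(58.2/12.3) = 24.3 J/K.
The insulated surroundings exchange no heat, so ΔS_surr = 0 and ΔS_universe = ΔS_gas.

ΔS_universe = 24.3 J/K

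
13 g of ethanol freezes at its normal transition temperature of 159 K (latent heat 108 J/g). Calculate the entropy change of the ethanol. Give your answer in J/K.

ΔS = -8.83 J/K

Heat released by the substance: Q = −mL = −13 × 108 = −1404 J.
At constant T, ΔS = Q_rev/T = −1404 / 159 = -8.83 J/K.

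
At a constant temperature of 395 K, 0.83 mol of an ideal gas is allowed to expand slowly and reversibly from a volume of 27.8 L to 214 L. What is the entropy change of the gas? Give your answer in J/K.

For an isothermal ideal gas ΔS_gas = nR ln(V₂/V₁) = 0.83 × 8.314 × ln(214/27.8) = 14.1 J/K.

ΔS_gas = 14.1 J/K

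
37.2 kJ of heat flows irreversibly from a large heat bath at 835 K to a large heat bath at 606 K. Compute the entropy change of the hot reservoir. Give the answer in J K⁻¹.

The hot reservoir loses heat Q, so ΔS_hot = −Q/T_H = −37200/835 = -44.6 J/K.

ΔS_hot = -44.6 J/K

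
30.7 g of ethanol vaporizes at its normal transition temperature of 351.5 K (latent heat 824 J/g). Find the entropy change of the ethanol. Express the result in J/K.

Heat absorbed by the substance: Q = mL = 30.7 × 824 = 25296.8 J.
At constant T, ΔS = Q_rev/T = 25296.8 / 351.5 = 72 J/K.

ΔS = 72 J/K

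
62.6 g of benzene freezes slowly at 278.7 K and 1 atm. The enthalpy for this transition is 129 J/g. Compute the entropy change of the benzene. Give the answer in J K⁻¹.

Heat released by the substance: Q = −mL = −62.6 × 129 = −8075.4 J.
At constant T, ΔS = Q_rev/T = −8075.4 / 278.7 = -29 J/K.

ΔS = -29 J/K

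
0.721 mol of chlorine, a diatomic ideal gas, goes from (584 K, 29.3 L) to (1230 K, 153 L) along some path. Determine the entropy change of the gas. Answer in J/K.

Entropy is a state function: ΔS = nC_V ln(T₂/T₁) + nR ln(V₂/V₁), with C_V = 5R/2 = 20.79 J mol⁻¹ K⁻¹ for a diatomic ideal gas.
ΔS = 0.721 × [20.79 × ln(1230/584) + 8.314 × ln(153/29.3)] = 21.1 J/K.

ΔS = 21.1 J/K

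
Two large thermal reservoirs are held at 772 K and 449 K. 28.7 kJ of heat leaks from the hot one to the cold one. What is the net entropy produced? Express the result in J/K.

ΔS_hot = −Q/T_H = −28700/772 = -37.18 J/K and ΔS_cold = +Q/T_C = 28700/449 = 63.92 J/K.
ΔS_total = -37.18 + 63.92 = 26.7 J/K, positive as the second law requires.

ΔS_total = 26.7 J/K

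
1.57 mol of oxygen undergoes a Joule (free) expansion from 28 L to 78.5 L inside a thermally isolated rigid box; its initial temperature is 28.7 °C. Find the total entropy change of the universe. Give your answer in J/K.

For an ideal gas in free expansion Q = 0 and W = 0, so T is unchanged.
Entropy is a state function; using a reversible isothermal path, ΔS_gas = nR ln(V₂/V₁) = 1.57 × 8.314 × ln(78.5/28) = 13.5 J/K.
The insulated surroundings exchange no heat, so ΔS_surr = 0 and ΔS_universe = ΔS_gas.

ΔS_universe = 13.5 J/K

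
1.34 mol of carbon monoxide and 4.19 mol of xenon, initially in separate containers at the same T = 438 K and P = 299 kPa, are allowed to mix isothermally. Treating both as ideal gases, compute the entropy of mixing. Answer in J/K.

Mole fractions: x_A = 1.34/5.53 = 0.242, x_B = 0.758.
ΔS_mix = −R(n_A ln x_A + n_B ln x_B) = −8.314 × (1.34 ln 0.242 + 4.19 ln 0.758) = 25.5 J/K.

ΔS_mix = 25.5 J/K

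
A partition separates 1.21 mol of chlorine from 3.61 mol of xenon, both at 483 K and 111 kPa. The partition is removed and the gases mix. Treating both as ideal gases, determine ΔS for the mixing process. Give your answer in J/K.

ΔS_mix = 22.6 J/K

Mole fractions: x_A = 1.21/4.82 = 0.251, x_B = 0.749.
ΔS_mix = −R(n_A ln x_A + n_B ln x_B) = −8.314 × (1.21 ln 0.251 + 3.61 ln 0.749) = 22.6 J/K.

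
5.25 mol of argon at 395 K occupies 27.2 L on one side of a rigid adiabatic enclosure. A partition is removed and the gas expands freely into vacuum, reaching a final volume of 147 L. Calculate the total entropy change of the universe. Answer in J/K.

ΔS_universe = 73.6 J/K

No heat is exchanged and no work is done, so the ideal-gas temperature stays constant.
Entropy is a state function; using a reversible isothermal path, ΔS_gas = nR ln(V₂/V₁) = 5.25 × 8.314 × ln(147/27.2) = 73.6 J/K.
The insulated surroundings exchange no heat, so ΔS_surr = 0 and ΔS_universe = ΔS_gas.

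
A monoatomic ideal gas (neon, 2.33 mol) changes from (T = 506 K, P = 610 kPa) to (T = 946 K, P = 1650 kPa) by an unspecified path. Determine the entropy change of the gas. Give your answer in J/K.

ΔS = 11 J/K

ΔS = nC_p ln(T₂/T₁) − nR ln(P₂/P₁), with C_p = 5R/2 = 20.79 J mol⁻¹ K⁻¹ for a monoatomic ideal gas.
ΔS = 2.33 × [20.79 × ln(946/506) − 8.314 × ln(1650/610)] = 11 J/K.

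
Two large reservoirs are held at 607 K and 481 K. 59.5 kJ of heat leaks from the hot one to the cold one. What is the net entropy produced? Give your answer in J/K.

ΔS_hot = −Q/T_H = −59500/607 = -98.02 J/K and ΔS_cold = +Q/T_C = 59500/481 = 123.7 J/K.
ΔS_total = -98.02 + 123.7 = 25.7 J/K, positive as the second law requires.

ΔS_total = 25.7 J/K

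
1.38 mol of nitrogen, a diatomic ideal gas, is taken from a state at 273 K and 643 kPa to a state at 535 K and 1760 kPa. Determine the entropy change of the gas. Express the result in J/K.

ΔS = nC_p ln(T₂/T₁) − nR ln(P₂/P₁), with C_p = 7R/2 = 29.1 J mol⁻¹ K⁻¹ for a diatomic ideal gas.
ΔS = 1.38 × [29.1 × ln(535/273) − 8.314 × ln(1760/643)] = 15.5 J/K.

ΔS = 15.5 J/K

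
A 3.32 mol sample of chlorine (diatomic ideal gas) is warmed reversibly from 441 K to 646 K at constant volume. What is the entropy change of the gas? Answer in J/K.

ΔS = 26.3 J/K

At constant volume, ΔS = nC_V ln(T₂/T₁) with C_V = 5R/2 = 20.79 J mol⁻¹ K⁻¹.
ΔS = 3.32 × 20.79 × ln(646/441) = 26.3 J/K.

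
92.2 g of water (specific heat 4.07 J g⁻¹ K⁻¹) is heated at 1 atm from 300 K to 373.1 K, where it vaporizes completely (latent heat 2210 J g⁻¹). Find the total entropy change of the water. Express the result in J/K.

ΔS = 628 J/K

Warming step: ΔS₁ = m c ln(T_tr/T_i) = 92.2 × 4.07 × ln(373.1/300) = 81.83 J/K.
Phase change: ΔS₂ = +mL/T_tr = 92.2 × 2210 / 373.1 = 546.1 J/K.
ΔS_total = (81.83) + (546.1) = 628 J/K.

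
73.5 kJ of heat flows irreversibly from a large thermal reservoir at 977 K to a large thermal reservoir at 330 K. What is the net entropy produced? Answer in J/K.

ΔS_hot = −Q/T_H = −73500/977 = -75.23 J/K and ΔS_cold = +Q/T_C = 73500/330 = 222.7 J/K.
ΔS_total = -75.23 + 222.7 = 147 J/K, positive as the second law requires.

ΔS_total = 147 J/K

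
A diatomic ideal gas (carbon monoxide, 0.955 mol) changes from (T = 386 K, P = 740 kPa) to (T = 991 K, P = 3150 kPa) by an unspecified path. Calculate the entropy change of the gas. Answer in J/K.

ΔS = 14.7 J/K

ΔS = nC_p ln(T₂/T₁) − nR ln(P₂/P₁), with C_p = 7R/2 = 29.1 J mol⁻¹ K⁻¹ for a diatomic ideal gas.
ΔS = 0.955 × [29.1 × ln(991/386) − 8.314 × ln(3150/740)] = 14.7 J/K.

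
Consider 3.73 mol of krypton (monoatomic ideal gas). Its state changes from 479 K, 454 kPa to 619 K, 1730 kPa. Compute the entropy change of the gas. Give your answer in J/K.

ΔS = -21.6 J/K

ΔS = nC_p ln(T₂/T₁) − nR ln(P₂/P₁), with C_p = 5R/2 = 20.79 J mol⁻¹ K⁻¹ for a monoatomic ideal gas.
ΔS = 3.73 × [20.79 × ln(619/479) − 8.314 × ln(1730/454)] = -21.6 J/K.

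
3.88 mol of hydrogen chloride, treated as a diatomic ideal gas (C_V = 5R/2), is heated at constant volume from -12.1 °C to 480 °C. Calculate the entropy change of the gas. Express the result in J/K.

In kelvin: T₁ = 261.05 K, T₂ = 753.15 K. At constant volume, ΔS = nC_V ln(T₂/T₁) with C_V = 5R/2 = 20.79 J mol⁻¹ K⁻¹.
ΔS = 3.88 × 20.79 × ln(753.15/261.05) = 85.4 J/K.

ΔS = 85.4 J/K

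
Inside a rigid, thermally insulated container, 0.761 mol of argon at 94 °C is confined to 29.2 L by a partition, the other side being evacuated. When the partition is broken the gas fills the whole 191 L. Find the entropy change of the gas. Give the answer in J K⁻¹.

For an ideal gas in free expansion Q = 0 and W = 0, so T is unchanged.
Entropy is a state function; using a reversible isothermal path, ΔS_gas = nR ln(V₂/V₁) = 0.761 × 8.314 × ln(191/29.2) = 11.9 J/K.

ΔS_gas = 11.9 J/K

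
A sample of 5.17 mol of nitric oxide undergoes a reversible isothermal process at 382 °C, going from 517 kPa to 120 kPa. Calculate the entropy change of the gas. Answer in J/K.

ΔS_gas = 62.8 J/K

For an isothermal ideal gas ΔS_gas = nR ln(P₁/P₂) = 5.17 × 8.314 × ln(517/120) = 62.8 J/K.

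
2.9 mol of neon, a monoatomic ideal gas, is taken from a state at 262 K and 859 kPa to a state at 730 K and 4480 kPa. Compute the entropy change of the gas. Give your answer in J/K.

ΔS = 21.9 J/K

ΔS = nC_p ln(T₂/T₁) − nR ln(P₂/P₁), with C_p = 5R/2 = 20.79 J mol⁻¹ K⁻¹ for a monoatomic ideal gas.
ΔS = 2.9 × [20.79 × ln(730/262) − 8.314 × ln(4480/859)] = 21.9 J/K.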